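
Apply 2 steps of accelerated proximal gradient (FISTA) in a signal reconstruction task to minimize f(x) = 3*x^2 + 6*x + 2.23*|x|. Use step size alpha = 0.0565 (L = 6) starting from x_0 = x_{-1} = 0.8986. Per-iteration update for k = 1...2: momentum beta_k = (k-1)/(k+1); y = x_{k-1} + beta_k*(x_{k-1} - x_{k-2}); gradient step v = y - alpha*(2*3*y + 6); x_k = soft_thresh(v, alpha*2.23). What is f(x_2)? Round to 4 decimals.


FISTA on f(x) = 3*x^2 + 6*x + 2.23*|x|
L = 6, alpha = 0.0565
Iteration 1: beta = 0.0, y = 0.8986 + 0.0*(0.8986 - 0.8986) = 0.8986
  grad(y) = 11.3916, v = y - alpha*grad = 0.255
  prox(v) = soft_thresh(0.255, 0.126) = 0.129
Iteration 2: beta = 0.3333, y = 0.129 + 0.3333*(0.129 - 0.8986) = -0.1276
  grad(y) = 5.2346, v = y - alpha*grad = -0.4233
  prox(v) = soft_thresh(-0.4233, 0.126) = -0.2973
f(x_2) = 3*(-0.2973)^2 + 6*(-0.2973) + 2.23*|-0.2973| = -0.8557


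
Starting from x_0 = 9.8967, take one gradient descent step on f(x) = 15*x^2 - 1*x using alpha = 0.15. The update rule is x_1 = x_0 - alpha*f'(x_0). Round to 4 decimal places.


We compute the gradient at x_0 and apply the update.
f'(x) = 30*x - 1
f'(9.8967) = 30*9.8967 - 1 = 295.901
x_1 = 9.8967 - 0.15*295.901 = -34.4885


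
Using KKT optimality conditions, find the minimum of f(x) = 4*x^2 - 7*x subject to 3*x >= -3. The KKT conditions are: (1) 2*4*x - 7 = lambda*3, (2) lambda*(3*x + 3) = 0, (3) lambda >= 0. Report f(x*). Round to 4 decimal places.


Step 1: Try lambda = 0 (constraint inactive).
Stationarity: 2*4*x - 7 = 0
x* = 7/(2*4) = 0.875
Check constraint: 3*0.875 = 2.625 >= -3 -- satisfied.
Step 2: Compute optimal value.
f(x*) = 4*0.875^2 - 7*0.875 = -3.0625


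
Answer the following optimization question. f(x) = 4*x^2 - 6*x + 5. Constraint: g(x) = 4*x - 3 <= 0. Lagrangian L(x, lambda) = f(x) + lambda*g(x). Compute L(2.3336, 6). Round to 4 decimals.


Step 1: Evaluate f(x).
f(2.3336) = 4*2.3336^2 - 6*2.3336 + 5 = 12.7812
Step 2: Evaluate g(x).
g(2.3336) = 4*2.3336 - 3 = 6.3344
Step 3: Compute Lagrangian.
L = 12.7812 + 6*6.3344 = 50.7876


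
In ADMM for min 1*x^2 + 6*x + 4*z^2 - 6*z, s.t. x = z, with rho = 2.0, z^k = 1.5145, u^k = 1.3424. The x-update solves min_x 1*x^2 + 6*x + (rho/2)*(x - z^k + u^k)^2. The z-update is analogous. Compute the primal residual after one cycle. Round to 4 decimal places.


ADMM iteration with rho = 2.0, z^k = 1.5145, u^k = 1.3424
Step 1: x-update.
Minimize 1*x^2 + 6*x + (2.0/2)*(x - 1.5145 + 1.3424)^2
FOC: (2*1 + 2.0)*x = -6 + 2.0*(1.5145 - 1.3424)
x^{k+1} = -1.414
Step 2: z-update.
Minimize 4*z^2 - 6*z + (2.0/2)*(-1.414 - z + 1.3424)^2
FOC: (2*4 + 2.0)*z = 6 + 2.0*(-1.414 + 1.3424)
z^{k+1} = 0.5857
Step 3: u-update.
u^{k+1} = 1.3424 - 1.414 - 0.5857 = -0.6572
Step 4: Primal residual = |-1.414 - 0.5857| = 1.9996


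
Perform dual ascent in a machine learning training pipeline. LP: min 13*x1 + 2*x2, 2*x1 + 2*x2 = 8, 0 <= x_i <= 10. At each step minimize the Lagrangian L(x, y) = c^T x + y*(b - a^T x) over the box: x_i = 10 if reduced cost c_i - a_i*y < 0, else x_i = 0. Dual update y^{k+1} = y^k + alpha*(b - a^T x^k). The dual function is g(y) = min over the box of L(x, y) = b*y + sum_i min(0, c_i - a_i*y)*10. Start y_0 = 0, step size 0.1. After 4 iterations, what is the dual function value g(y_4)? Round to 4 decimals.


Dual ascent for LP: min 13*x1 + 2*x2, 2*x1 + 2*x2 = 8, 0 <= x_i <= 10
Step 1: y^k = 0.0, reduced costs: (13.0, 2.0)
  x^k = (0.0, 0.0), subgradient = b - a^T x = 8.0
  y^{k+1} = 0.0 + 0.1*8.0 = 0.8
Step 2: y^k = 0.8, reduced costs: (11.4, 0.4)
  x^k = (0.0, 0.0), subgradient = b - a^T x = 8.0
  y^{k+1} = 0.8 + 0.1*8.0 = 1.6
Step 3: y^k = 1.6, reduced costs: (9.8, -1.2)
  x^k = (0.0, 10.0), subgradient = b - a^T x = -12.0
  y^{k+1} = 1.6 + 0.1*-12.0 = 0.4
Step 4: y^k = 0.4, reduced costs: (12.2, 1.2)
  x^k = (0.0, 0.0), subgradient = b - a^T x = 8.0
  y^{k+1} = 0.4 + 0.1*8.0 = 1.2
Dual objective at y_4 = 1.2: reduced costs (10.6, -0.4), box minimizer x = (0.0, 10.0)
g(y_4) = b*y + (c1 - a1*y)*x1 + (c2 - a2*y)*x2 = 8*1.2 + 10.6*0.0 + (-0.4)*10.0 = 9.6 + 0.0 - 4.0 = 5.6


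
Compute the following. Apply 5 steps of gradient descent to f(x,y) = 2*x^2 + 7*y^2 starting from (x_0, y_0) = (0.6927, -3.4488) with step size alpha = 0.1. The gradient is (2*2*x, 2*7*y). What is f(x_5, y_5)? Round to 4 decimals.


Gradient descent on f(x,y) = 2*x^2 + 7*y^2.
Starting point: (0.6927, -3.4488), alpha = 0.1
Step 1: grad_x = 2*2*0.6927 = 2.7708, grad_y = 2*7*-3.4488 = -48.2832
  x_1 = 0.6927 - 0.1*2.7708 = 0.4156
  y_1 = -3.4488 - 0.1*-48.2832 = 1.3795
Step 2: grad_x = 2*2*0.4156 = 1.6625, grad_y = 2*7*1.3795 = 19.3133
  x_2 = 0.4156 - 0.1*1.6625 = 0.2494
  y_2 = 1.3795 - 0.1*19.3133 = -0.5518
Step 3: grad_x = 2*2*0.2494 = 0.9975, grad_y = 2*7*-0.5518 = -7.7253
  x_3 = 0.2494 - 0.1*0.9975 = 0.1496
  y_3 = -0.5518 - 0.1*-7.7253 = 0.2207
Step 4: grad_x = 2*2*0.1496 = 0.5985, grad_y = 2*7*0.2207 = 3.0901
  x_4 = 0.1496 - 0.1*0.5985 = 0.0898
  y_4 = 0.2207 - 0.1*3.0901 = -0.0883
Step 5: grad_x = 2*2*0.0898 = 0.3591, grad_y = 2*7*-0.0883 = -1.236
  x_5 = 0.0898 - 0.1*0.3591 = 0.0539
  y_5 = -0.0883 - 0.1*-1.236 = 0.0353
f(0.0539, 0.0353) = 2*0.0539^2 + 7*0.0353^2 = 0.0145


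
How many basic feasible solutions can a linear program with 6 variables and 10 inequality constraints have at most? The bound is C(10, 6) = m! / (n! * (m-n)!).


Each vertex corresponds to some choice of n active constraints out of m, so the number of vertices is at most C(m, n) = m! / (n!(m-n)!).
m = 10, n = 6
Numerator: 10 * 9 * 8 * 7 * 6 * 5
Denominator: 6! = 720
C(10, 6) = 210


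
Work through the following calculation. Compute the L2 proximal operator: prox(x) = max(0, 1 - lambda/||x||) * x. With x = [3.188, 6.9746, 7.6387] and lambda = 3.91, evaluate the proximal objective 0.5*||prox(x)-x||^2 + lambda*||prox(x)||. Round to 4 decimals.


Step 1: Compute ||x||.
||x|| = 10.824
Step 2: Compute scaling factor.
scale = max(0, 1 - 3.91/10.824) = 0.6388
Step 3: prox(x) = [2.0364, 4.4551, 4.8793]
||prox(x)|| = 6.914
Step 4: Proximal objective.
0.5*||prox-x||^2 = 7.6441
lambda*||prox|| = 27.0337
Total = 34.6776


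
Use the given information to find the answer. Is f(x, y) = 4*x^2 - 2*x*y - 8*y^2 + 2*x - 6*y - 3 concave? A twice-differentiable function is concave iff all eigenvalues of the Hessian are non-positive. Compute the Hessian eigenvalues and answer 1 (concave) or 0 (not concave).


The Hessian of f(x,y) = 4*x^2 - 2*x*y - 8*y^2 + 2*x - 6*y - 3 is:
H = [[8, -2], [-2, -16]]
Trace = 8 - 16 = -8
Determinant = 8*-16 - (-2)^2 = -132
Discriminant = (-8)^2 - 4*-132 = 592.0
Eigenvalues: lambda_1 = -16.1655, lambda_2 = 8.1655
The function is not concave.

0


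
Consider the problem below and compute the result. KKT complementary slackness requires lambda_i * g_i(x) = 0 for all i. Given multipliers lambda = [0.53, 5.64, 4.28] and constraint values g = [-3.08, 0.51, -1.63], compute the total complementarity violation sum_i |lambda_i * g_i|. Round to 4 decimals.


KKT complementary slackness check:
lambda_1 * g_1 = 0.53 * -3.08 = -1.6324
lambda_2 * g_2 = 5.64 * 0.51 = 2.8764
lambda_3 * g_3 = 4.28 * -1.63 = -6.9764
Total violation = 1.6324 + 2.8764 + 6.9764 = 11.4852


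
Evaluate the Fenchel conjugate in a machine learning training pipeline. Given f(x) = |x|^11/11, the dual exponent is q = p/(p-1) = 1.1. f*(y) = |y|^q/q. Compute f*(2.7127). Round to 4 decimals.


The conjugate exponent q satisfies 1/p + 1/q = 1.
p = 11, so q = 11/(11 - 1) = 1.1
|y|^q = 2.7127^1.1 = 2.9974
f*(2.7127) = 2.9974 / 1.1 = 2.7249


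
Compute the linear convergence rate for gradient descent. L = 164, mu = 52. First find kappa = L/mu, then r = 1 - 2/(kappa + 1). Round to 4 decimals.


Step 1: Compute the condition number.
kappa = L/mu = 164/52 = 3.1538
Step 2: Compute the convergence rate.
r = 1 - 2/(kappa + 1) = 1 - 2*mu/(L + mu) = (L - mu)/(L + mu) = 112/216 = 0.5185


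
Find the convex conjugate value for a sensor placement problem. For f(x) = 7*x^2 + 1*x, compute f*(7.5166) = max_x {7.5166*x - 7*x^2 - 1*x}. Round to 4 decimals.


f*(y) = sup_x {y*x - a*x^2 - b*x} = sup_x {(y-b)*x - a*x^2}
FOC: (y - b) - 2a*x = 0 => x* = (y - b)/(2a)
x* = (7.5166 - 1)/(2*7) = 0.4655
f*(7.5166) = (y-b)^2/(4a) = (7.5166 - 1)^2/(4*7)
= 42.4661/28 = 1.5166


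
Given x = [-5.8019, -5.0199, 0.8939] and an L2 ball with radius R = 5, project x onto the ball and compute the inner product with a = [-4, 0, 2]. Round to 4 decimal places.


Step 1: Compute ||x|| (intermediates to 6 decimals).
||x|| = sqrt((-5.8019)^2 + (-5.0199)^2 + 0.8939^2) = 7.724021
Step 2: Project.
Since ||x|| > R, scale = R/||x|| = 5/7.724021 = 0.647331, proj(x) = scale * x
proj(x) = [-3.75575, -3.249537, 0.578649]
Step 3: Dot product.
a^T * proj(x) = -4*(-3.75575) + 0*(-3.249537) + 2*0.578649 = 16.1803


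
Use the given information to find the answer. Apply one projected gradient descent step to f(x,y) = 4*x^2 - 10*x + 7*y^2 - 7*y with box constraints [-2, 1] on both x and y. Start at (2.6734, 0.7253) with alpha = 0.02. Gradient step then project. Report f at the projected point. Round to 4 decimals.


Step 1: Compute gradient at (2.6734, 0.7253).
grad_x = 2*4*2.6734 - 10 = 11.3872
grad_y = 2*7*0.7253 - 7 = 3.1542
Step 2: Gradient step.
x_raw = 2.6734 - 0.02*11.3872 = 2.4457
y_raw = 0.7253 - 0.02*3.1542 = 0.6622
Step 3: Project onto [-2, 1].
x_proj = clip(2.4457) = 1.0
y_proj = clip(0.6622) = 0.6622
Step 4: Evaluate f.
f(1.0, 0.6622) = -7.5658


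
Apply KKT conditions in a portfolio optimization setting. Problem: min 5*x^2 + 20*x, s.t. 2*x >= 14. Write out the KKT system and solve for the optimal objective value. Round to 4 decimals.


Step 1: Try lambda = 0 (constraint inactive).
x_unc = -20/(2*5) = -2.0
Check: 2*-2.0 = -4.0 < 14 -- violated!
Step 2: Constraint must be active: 2*x = 14
x* = 14/2 = 7.0
lambda = (2*5*7.0 + 20)/2 = 45.0
Step 3: Compute optimal value.
f(x*) = 5*7.0^2 + 20*7.0 = 385.0


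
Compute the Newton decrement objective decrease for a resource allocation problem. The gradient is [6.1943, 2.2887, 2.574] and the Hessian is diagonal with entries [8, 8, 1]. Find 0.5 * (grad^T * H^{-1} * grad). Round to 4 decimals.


Step 1: H is diagonal, so H^(-1) * g = [0.7743, 0.2861, 2.574].
Step 2: g^T H^(-1) g = sum_i g_i^2 / H_ii
  = (6.1943)^2/8 + (2.2887)^2/8 + (2.574)^2/1
  = 4.7962 + 0.6548 + 6.6255 = 12.0764
Step 3: Objective decrease = 0.5 * g^T H^(-1) g = 6.0382


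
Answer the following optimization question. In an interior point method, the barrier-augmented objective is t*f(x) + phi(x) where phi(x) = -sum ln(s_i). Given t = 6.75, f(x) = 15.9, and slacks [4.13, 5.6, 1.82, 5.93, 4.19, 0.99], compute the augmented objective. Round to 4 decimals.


Step 1: Compute log-barrier.
ln values: [1.4183, 1.7228, 0.5988, 1.78, 1.4327, -0.0101]
phi = -(1.4183 + 1.7228 + 0.5988 + 1.78 + 1.4327 - 0.0101) = -6.9426
Step 2: Compute augmented objective.
t*f(x) = 6.75*15.9 = 107.325
Total = 107.325 - 6.9426 = 100.3824


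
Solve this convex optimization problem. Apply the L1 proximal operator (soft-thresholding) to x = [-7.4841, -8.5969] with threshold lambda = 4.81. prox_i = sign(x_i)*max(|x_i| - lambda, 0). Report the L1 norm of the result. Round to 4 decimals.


Soft-thresholding with lambda = 4.81:
prox(-7.4841) = sign(-7.4841)*max(|-7.4841| - 4.81, 0) = -2.6741
prox(-8.5969) = sign(-8.5969)*max(|-8.5969| - 4.81, 0) = -3.7869
prox(x) = [-2.6741, -3.7869]
||prox(x)||_1 = 2.6741 + 3.7869 = 6.461


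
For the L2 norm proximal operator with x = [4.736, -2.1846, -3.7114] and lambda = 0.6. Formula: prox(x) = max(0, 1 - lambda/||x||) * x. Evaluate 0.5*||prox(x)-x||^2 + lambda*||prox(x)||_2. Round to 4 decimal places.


Step 1: Compute ||x||.
||x|| = 6.4013
Step 2: Compute scaling factor.
scale = max(0, 1 - 0.6/6.4013) = 0.9063
Step 3: prox(x) = [4.2921, -1.9798, -3.3635]
||prox(x)|| = 5.8013
Step 4: Proximal objective.
0.5*||prox-x||^2 = 0.18
lambda*||prox|| = 3.4808
Total = 3.6608


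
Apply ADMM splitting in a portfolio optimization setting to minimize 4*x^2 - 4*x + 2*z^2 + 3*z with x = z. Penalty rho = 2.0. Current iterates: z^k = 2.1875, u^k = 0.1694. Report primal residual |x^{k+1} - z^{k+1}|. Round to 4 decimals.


ADMM iteration with rho = 2.0, z^k = 2.1875, u^k = 0.1694
Step 1: x-update.
Minimize 4*x^2 - 4*x + (2.0/2)*(x - 2.1875 + 0.1694)^2
FOC: (2*4 + 2.0)*x = 4 + 2.0*(2.1875 - 0.1694)
x^{k+1} = 0.8036
Step 2: z-update.
Minimize 2*z^2 + 3*z + (2.0/2)*(0.8036 - z + 0.1694)^2
FOC: (2*2 + 2.0)*z = -3 + 2.0*(0.8036 + 0.1694)
z^{k+1} = -0.1757
Step 3: u-update.
u^{k+1} = 0.1694 + 0.8036 + 0.1757 = 1.1487
Step 4: Primal residual = |0.8036 + 0.1757| = 0.9793


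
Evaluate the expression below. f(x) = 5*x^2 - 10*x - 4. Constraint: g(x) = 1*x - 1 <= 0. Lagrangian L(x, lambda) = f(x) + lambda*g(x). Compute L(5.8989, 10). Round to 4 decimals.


Step 1: Evaluate f(x).
f(5.8989) = 5*5.8989^2 - 10*5.8989 - 4 = 110.9961
Step 2: Evaluate g(x).
g(5.8989) = 1*5.8989 - 1 = 4.8989
Step 3: Compute Lagrangian.
L = 110.9961 + 10*4.8989 = 159.9851


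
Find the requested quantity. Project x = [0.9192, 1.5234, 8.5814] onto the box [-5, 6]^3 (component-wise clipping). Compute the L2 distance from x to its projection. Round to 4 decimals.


Project each component onto [-5, 6].
clip(0.9192) = 0.9192, clip(1.5234) = 1.5234, clip(8.5814) = 6.0
Projection = [0.9192, 1.5234, 6.0]
Squared diffs: [0.0, 0.0, 6.6636]
Distance = sqrt(6.6636) = 2.5814


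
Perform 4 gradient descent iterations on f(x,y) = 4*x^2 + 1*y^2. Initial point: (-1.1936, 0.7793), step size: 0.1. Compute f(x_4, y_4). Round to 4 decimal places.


Gradient descent on f(x,y) = 4*x^2 + 1*y^2.
Starting point: (-1.1936, 0.7793), alpha = 0.1
Step 1: grad_x = 2*4*-1.1936 = -9.5488, grad_y = 2*1*0.7793 = 1.5586
  x_1 = -1.1936 - 0.1*-9.5488 = -0.2387
  y_1 = 0.7793 - 0.1*1.5586 = 0.6234
Step 2: grad_x = 2*4*-0.2387 = -1.9098, grad_y = 2*1*0.6234 = 1.2469
  x_2 = -0.2387 - 0.1*-1.9098 = -0.0477
  y_2 = 0.6234 - 0.1*1.2469 = 0.4988
Step 3: grad_x = 2*4*-0.0477 = -0.382, grad_y = 2*1*0.4988 = 0.9975
  x_3 = -0.0477 - 0.1*-0.382 = -0.0095
  y_3 = 0.4988 - 0.1*0.9975 = 0.399
Step 4: grad_x = 2*4*-0.0095 = -0.0764, grad_y = 2*1*0.399 = 0.798
  x_4 = -0.0095 - 0.1*-0.0764 = -0.0019
  y_4 = 0.399 - 0.1*0.798 = 0.3192
f(-0.0019, 0.3192) = 4*(-0.0019)^2 + 1*0.3192^2 = 0.1019


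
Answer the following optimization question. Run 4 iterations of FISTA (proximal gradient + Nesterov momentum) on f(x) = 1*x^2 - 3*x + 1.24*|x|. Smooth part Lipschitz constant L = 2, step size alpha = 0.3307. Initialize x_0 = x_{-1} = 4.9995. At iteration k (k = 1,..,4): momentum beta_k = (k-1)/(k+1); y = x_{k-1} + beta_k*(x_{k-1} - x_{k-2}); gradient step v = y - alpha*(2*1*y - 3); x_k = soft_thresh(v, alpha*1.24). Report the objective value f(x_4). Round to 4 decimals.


FISTA on f(x) = 1*x^2 - 3*x + 1.24*|x|
L = 2, alpha = 0.3307
Iteration 1: beta = 0.0, y = 4.9995 + 0.0*(4.9995 - 4.9995) = 4.9995
  grad(y) = 6.999, v = y - alpha*grad = 2.6849
  prox(v) = soft_thresh(2.6849, 0.4101) = 2.2749
Iteration 2: beta = 0.3333, y = 2.2749 + 0.3333*(2.2749 - 4.9995) = 1.3667
  grad(y) = -0.2667, v = y - alpha*grad = 1.4548
  prox(v) = soft_thresh(1.4548, 0.4101) = 1.0448
Iteration 3: beta = 0.5, y = 1.0448 + 0.5*(1.0448 - 2.2749) = 0.4297
  grad(y) = -2.1405, v = y - alpha*grad = 1.1376
  prox(v) = soft_thresh(1.1376, 0.4101) = 0.7275
Iteration 4: beta = 0.6, y = 0.7275 + 0.6*(0.7275 - 1.0448) = 0.5372
  grad(y) = -1.9256, v = y - alpha*grad = 1.174
  prox(v) = soft_thresh(1.174, 0.4101) = 0.7639
f(x_4) = 1*0.7639^2 - 3*0.7639 + 1.24*|0.7639| = -0.7609


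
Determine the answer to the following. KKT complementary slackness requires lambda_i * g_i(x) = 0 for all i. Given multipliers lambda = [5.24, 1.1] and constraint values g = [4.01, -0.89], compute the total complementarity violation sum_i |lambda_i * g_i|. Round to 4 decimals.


KKT complementary slackness check:
lambda_1 * g_1 = 5.24 * 4.01 = 21.0124
lambda_2 * g_2 = 1.1 * -0.89 = -0.979
Total violation = 21.0124 + 0.979 = 21.9914


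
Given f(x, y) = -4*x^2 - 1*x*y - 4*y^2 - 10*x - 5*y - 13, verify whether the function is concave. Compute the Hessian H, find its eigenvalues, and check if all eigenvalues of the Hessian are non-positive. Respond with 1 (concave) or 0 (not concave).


The Hessian of f(x,y) = -4*x^2 - 1*x*y - 4*y^2 - 10*x - 5*y - 13 is:
H = [[-8, -1], [-1, -8]]
Trace = -8 - 8 = -16
Determinant = -8*-8 - (-1)^2 = 63
Discriminant = (-16)^2 - 4*63 = 4.0
Eigenvalues: lambda_1 = -9.0, lambda_2 = -7.0
The function is concave.

1


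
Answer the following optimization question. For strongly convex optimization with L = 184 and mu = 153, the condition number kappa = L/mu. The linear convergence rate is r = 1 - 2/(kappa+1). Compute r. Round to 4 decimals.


Step 1: Compute the condition number.
kappa = L/mu = 184/153 = 1.2026
Step 2: Compute the convergence rate.
r = 1 - 2/(kappa + 1) = 1 - 2*mu/(L + mu) = (L - mu)/(L + mu) = 31/337 = 0.092


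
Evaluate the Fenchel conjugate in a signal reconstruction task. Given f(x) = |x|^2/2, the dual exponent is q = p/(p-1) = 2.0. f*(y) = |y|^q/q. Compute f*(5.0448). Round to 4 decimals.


The conjugate exponent q satisfies 1/p + 1/q = 1.
p = 2, so q = 2/(2 - 1) = 2.0
|y|^q = 5.0448^2.0 = 25.45
f*(5.0448) = 25.45 / 2.0 = 12.725


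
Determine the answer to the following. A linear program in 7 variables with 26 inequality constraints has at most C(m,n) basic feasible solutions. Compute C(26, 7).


Each vertex corresponds to some choice of n active constraints out of m, so the number of vertices is at most C(m, n) = m! / (n!(m-n)!).
m = 26, n = 7
Numerator: 26 * 25 * 24 * 23 * 22 * 21 * 20
Denominator: 7! = 5040
C(26, 7) = 657800


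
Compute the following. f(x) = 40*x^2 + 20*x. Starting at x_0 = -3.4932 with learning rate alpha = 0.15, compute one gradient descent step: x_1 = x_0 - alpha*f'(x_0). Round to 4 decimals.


We compute the gradient at x_0 and apply the update.
f'(x) = 80*x + 20
f'(-3.4932) = 80*-3.4932 + 20 = -259.456
x_1 = -3.4932 - 0.15*-259.456 = 35.4252


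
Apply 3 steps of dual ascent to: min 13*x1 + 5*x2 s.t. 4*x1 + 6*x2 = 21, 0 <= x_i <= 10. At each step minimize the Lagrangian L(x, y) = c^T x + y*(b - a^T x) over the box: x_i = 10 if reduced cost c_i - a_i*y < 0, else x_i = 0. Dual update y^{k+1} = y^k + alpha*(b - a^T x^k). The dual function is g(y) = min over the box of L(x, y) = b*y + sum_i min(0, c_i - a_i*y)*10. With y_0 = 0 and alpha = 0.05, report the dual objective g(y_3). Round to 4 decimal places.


Dual ascent for LP: min 13*x1 + 5*x2, 4*x1 + 6*x2 = 21, 0 <= x_i <= 10
Step 1: y^k = 0.0, reduced costs: (13.0, 5.0)
  x^k = (0.0, 0.0), subgradient = b - a^T x = 21.0
  y^{k+1} = 0.0 + 0.05*21.0 = 1.05
Step 2: y^k = 1.05, reduced costs: (8.8, -1.3)
  x^k = (0.0, 10.0), subgradient = b - a^T x = -39.0
  y^{k+1} = 1.05 + 0.05*-39.0 = -0.9
Step 3: y^k = -0.9, reduced costs: (16.6, 10.4)
  x^k = (0.0, 0.0), subgradient = b - a^T x = 21.0
  y^{k+1} = -0.9 + 0.05*21.0 = 0.15
Dual objective at y_3 = 0.15: reduced costs (12.4, 4.1), box minimizer x = (0.0, 0.0)
g(y_3) = b*y + (c1 - a1*y)*x1 + (c2 - a2*y)*x2 = 21*0.15 + 12.4*0.0 + 4.1*0.0 = 3.15 + 0.0 + 0.0 = 3.15


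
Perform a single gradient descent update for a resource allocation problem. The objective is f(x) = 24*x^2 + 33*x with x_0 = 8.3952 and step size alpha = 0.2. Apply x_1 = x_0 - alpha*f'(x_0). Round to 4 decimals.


We compute the gradient at x_0 and apply the update.
f'(x) = 48*x + 33
f'(8.3952) = 48*8.3952 + 33 = 435.9696
x_1 = 8.3952 - 0.2*435.9696 = -78.7987


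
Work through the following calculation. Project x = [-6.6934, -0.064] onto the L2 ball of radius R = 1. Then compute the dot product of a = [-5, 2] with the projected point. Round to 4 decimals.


Step 1: Compute ||x|| (intermediates to 6 decimals).
||x|| = sqrt((-6.6934)^2 + (-0.064)^2) = 6.693706
Step 2: Project.
Since ||x|| > R, scale = R/||x|| = 1/6.693706 = 0.149394, proj(x) = scale * x
proj(x) = [-0.999954, -0.009561]
Step 3: Dot product.
a^T * proj(x) = -5*(-0.999954) + 2*(-0.009561) = 4.9806


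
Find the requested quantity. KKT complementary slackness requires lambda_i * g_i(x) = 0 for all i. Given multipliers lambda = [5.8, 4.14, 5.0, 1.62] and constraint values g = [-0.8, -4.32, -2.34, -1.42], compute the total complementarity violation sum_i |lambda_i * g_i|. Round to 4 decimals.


KKT complementary slackness check:
lambda_1 * g_1 = 5.8 * -0.8 = -4.64
lambda_2 * g_2 = 4.14 * -4.32 = -17.8848
lambda_3 * g_3 = 5.0 * -2.34 = -11.7
lambda_4 * g_4 = 1.62 * -1.42 = -2.3004
Total violation = 4.64 + 17.8848 + 11.7 + 2.3004 = 36.5252


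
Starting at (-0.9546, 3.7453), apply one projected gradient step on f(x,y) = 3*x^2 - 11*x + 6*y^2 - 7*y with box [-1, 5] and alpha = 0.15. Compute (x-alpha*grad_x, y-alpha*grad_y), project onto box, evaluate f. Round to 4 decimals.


Step 1: Compute gradient at (-0.9546, 3.7453).
grad_x = 2*3*-0.9546 - 11 = -16.7276
grad_y = 2*6*3.7453 - 7 = 37.9436
Step 2: Gradient step.
x_raw = -0.9546 - 0.15*-16.7276 = 1.5545
y_raw = 3.7453 - 0.15*37.9436 = -1.9462
Step 3: Project onto [-1, 5].
x_proj = clip(1.5545) = 1.5545
y_proj = clip(-1.9462) = -1.0
Step 4: Evaluate f.
f(1.5545, -1.0) = 3.1498


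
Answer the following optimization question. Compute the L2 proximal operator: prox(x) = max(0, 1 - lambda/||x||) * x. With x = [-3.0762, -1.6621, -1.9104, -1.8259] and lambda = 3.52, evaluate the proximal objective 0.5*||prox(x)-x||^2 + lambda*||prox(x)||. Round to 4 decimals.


Step 1: Compute ||x||.
||x|| = 4.3828
Step 2: Compute scaling factor.
scale = max(0, 1 - 3.52/4.3828) = 0.1969
Step 3: prox(x) = [-0.6056, -0.3272, -0.3761, -0.3595]
||prox(x)|| = 0.8628
Step 4: Proximal objective.
0.5*||prox-x||^2 = 6.1952
lambda*||prox|| = 3.0371
Total = 9.2323


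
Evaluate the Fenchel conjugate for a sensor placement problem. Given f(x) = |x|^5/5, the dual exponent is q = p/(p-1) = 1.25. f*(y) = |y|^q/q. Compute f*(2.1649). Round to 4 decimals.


The conjugate exponent q satisfies 1/p + 1/q = 1.
p = 5, so q = 5/(5 - 1) = 1.25
|y|^q = 2.1649^1.25 = 2.626
f*(2.1649) = 2.626 / 1.25 = 2.1008


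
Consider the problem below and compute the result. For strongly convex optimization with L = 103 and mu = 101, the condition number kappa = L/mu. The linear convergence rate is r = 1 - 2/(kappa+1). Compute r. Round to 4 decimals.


Step 1: Compute the condition number.
kappa = L/mu = 103/101 = 1.0198
Step 2: Compute the convergence rate.
r = 1 - 2/(kappa + 1) = 1 - 2*mu/(L + mu) = (L - mu)/(L + mu) = 2/204 = 0.0098


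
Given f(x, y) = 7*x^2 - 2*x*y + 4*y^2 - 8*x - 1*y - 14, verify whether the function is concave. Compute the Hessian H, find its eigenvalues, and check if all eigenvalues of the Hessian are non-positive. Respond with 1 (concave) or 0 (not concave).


The Hessian of f(x,y) = 7*x^2 - 2*x*y + 4*y^2 - 8*x - 1*y - 14 is:
H = [[14, -2], [-2, 8]]
Trace = 14 + 8 = 22
Determinant = 14*8 - (-2)^2 = 108
Discriminant = (22)^2 - 4*108 = 52.0
Eigenvalues: lambda_1 = 7.3944, lambda_2 = 14.6056
The function is not concave.

0


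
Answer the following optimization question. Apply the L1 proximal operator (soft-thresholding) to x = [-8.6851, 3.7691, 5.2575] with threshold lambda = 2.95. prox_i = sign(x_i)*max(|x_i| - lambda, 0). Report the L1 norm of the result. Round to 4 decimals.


Soft-thresholding with lambda = 2.95:
prox(-8.6851) = sign(-8.6851)*max(|-8.6851| - 2.95, 0) = -5.7351
prox(3.7691) = sign(3.7691)*max(|3.7691| - 2.95, 0) = 0.8191
prox(5.2575) = sign(5.2575)*max(|5.2575| - 2.95, 0) = 2.3075
prox(x) = [-5.7351, 0.8191, 2.3075]
||prox(x)||_1 = 5.7351 + 0.8191 + 2.3075 = 8.8617


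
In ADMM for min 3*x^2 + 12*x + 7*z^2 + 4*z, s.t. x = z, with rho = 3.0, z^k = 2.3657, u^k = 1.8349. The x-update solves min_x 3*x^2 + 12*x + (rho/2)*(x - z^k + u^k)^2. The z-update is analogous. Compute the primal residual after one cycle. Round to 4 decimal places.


ADMM iteration with rho = 3.0, z^k = 2.3657, u^k = 1.8349
Step 1: x-update.
Minimize 3*x^2 + 12*x + (3.0/2)*(x - 2.3657 + 1.8349)^2
FOC: (2*3 + 3.0)*x = -12 + 3.0*(2.3657 - 1.8349)
x^{k+1} = -1.1564
Step 2: z-update.
Minimize 7*z^2 + 4*z + (3.0/2)*(-1.1564 - z + 1.8349)^2
FOC: (2*7 + 3.0)*z = -4 + 3.0*(-1.1564 + 1.8349)
z^{k+1} = -0.1156
Step 3: u-update.
u^{k+1} = 1.8349 - 1.1564 + 0.1156 = 0.7941
Step 4: Primal residual = |-1.1564 + 0.1156| = 1.0408


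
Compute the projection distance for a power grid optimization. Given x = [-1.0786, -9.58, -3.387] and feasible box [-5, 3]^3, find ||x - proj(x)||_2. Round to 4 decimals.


Project each component onto [-5, 3].
clip(-1.0786) = -1.0786, clip(-9.58) = -5.0, clip(-3.387) = -3.387
Projection = [-1.0786, -5.0, -3.387]
Squared diffs: [0.0, 20.9764, 0.0]
Distance = sqrt(20.9764) = 4.58


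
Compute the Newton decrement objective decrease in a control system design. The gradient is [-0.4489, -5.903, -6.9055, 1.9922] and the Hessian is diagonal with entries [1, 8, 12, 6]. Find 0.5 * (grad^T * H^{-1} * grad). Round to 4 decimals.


Step 1: H is diagonal, so H^(-1) * g = [-0.4489, -0.7379, -0.5755, 0.332].
Step 2: g^T H^(-1) g = sum_i g_i^2 / H_ii
  = (-0.4489)^2/1 + (-5.903)^2/8 + (-6.9055)^2/12 + (1.9922)^2/6
  = 0.2015 + 4.3557 + 3.9738 + 0.6615 = 9.1925
Step 3: Objective decrease = 0.5 * g^T H^(-1) g = 4.5962


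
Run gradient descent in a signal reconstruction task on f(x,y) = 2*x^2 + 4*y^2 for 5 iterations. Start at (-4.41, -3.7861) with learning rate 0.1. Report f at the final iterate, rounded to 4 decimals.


Gradient descent on f(x,y) = 2*x^2 + 4*y^2.
Starting point: (-4.41, -3.7861), alpha = 0.1
Step 1: grad_x = 2*2*-4.41 = -17.64, grad_y = 2*4*-3.7861 = -30.2888
  x_1 = -4.41 - 0.1*-17.64 = -2.646
  y_1 = -3.7861 - 0.1*-30.2888 = -0.7572
Step 2: grad_x = 2*2*-2.646 = -10.584, grad_y = 2*4*-0.7572 = -6.0578
  x_2 = -2.646 - 0.1*-10.584 = -1.5876
  y_2 = -0.7572 - 0.1*-6.0578 = -0.1514
Step 3: grad_x = 2*2*-1.5876 = -6.3504, grad_y = 2*4*-0.1514 = -1.2116
  x_3 = -1.5876 - 0.1*-6.3504 = -0.9526
  y_3 = -0.1514 - 0.1*-1.2116 = -0.0303
Step 4: grad_x = 2*2*-0.9526 = -3.8102, grad_y = 2*4*-0.0303 = -0.2423
  x_4 = -0.9526 - 0.1*-3.8102 = -0.5715
  y_4 = -0.0303 - 0.1*-0.2423 = -0.0061
Step 5: grad_x = 2*2*-0.5715 = -2.2861, grad_y = 2*4*-0.0061 = -0.0485
  x_5 = -0.5715 - 0.1*-2.2861 = -0.3429
  y_5 = -0.0061 - 0.1*-0.0485 = -0.0012
f(-0.3429, -0.0012) = 2*(-0.3429)^2 + 4*(-0.0012)^2 = 0.2352


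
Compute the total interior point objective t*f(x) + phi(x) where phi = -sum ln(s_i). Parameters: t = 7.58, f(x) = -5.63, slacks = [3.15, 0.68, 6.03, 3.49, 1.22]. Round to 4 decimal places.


Step 1: Compute log-barrier.
ln values: [1.1474, -0.3857, 1.7967, 1.2499, 0.1989]
phi = -(1.1474 - 0.3857 + 1.7967 + 1.2499 + 0.1989) = -4.0072
Step 2: Compute augmented objective.
t*f(x) = 7.58*-5.63 = -42.6754
Total = -42.6754 - 4.0072 = -46.6826


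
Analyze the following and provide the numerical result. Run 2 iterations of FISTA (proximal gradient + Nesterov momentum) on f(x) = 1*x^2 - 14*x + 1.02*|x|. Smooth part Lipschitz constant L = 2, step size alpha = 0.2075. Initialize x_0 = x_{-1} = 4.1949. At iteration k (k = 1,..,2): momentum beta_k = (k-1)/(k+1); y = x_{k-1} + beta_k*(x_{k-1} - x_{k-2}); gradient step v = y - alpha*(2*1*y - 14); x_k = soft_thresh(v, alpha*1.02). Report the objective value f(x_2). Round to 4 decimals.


FISTA on f(x) = 1*x^2 - 14*x + 1.02*|x|
L = 2, alpha = 0.2075
Iteration 1: beta = 0.0, y = 4.1949 + 0.0*(4.1949 - 4.1949) = 4.1949
  grad(y) = -5.6102, v = y - alpha*grad = 5.359
  prox(v) = soft_thresh(5.359, 0.2117) = 5.1474
Iteration 2: beta = 0.3333, y = 5.1474 + 0.3333*(5.1474 - 4.1949) = 5.4649
  grad(y) = -3.0703, v = y - alpha*grad = 6.1019
  prox(v) = soft_thresh(6.1019, 0.2117) = 5.8903
f(x_2) = 1*5.8903^2 - 14*5.8903 + 1.02*|5.8903| = -41.7604


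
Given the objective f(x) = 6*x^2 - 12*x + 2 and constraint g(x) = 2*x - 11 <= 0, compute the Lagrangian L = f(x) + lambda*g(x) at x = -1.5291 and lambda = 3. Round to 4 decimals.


Step 1: Evaluate f(x).
f(-1.5291) = 6*(-1.5291)^2 - 12*(-1.5291) + 2 = 34.3781
Step 2: Evaluate g(x).
g(-1.5291) = 2*-1.5291 - 11 = -14.0582
Step 3: Compute Lagrangian.
L = 34.3781 + 3*-14.0582 = -7.7965


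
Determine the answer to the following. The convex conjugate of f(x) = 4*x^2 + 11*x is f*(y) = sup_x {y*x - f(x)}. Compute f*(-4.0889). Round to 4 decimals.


f*(y) = sup_x {y*x - a*x^2 - b*x} = sup_x {(y-b)*x - a*x^2}
FOC: (y - b) - 2a*x = 0 => x* = (y - b)/(2a)
x* = (-4.0889 - 11)/(2*4) = -1.8861
f*(-4.0889) = (y-b)^2/(4a) = (-4.0889 - 11)^2/(4*4)
= 227.6749/16 = 14.2297


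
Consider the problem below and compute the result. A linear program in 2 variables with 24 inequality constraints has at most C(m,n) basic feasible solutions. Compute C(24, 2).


Each vertex corresponds to some choice of n active constraints out of m, so the number of vertices is at most C(m, n) = m! / (n!(m-n)!).
m = 24, n = 2
Numerator: 24 * 23
Denominator: 2! = 2
C(24, 2) = 276


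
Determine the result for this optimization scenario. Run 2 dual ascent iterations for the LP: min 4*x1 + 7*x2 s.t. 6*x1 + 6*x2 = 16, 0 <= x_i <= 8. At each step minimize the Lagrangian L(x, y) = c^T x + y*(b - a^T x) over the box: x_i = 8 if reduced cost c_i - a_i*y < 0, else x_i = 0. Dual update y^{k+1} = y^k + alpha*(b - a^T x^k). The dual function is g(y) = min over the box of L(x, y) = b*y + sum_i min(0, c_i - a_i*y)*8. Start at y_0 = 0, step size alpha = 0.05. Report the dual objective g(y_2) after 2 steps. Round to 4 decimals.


Dual ascent for LP: min 4*x1 + 7*x2, 6*x1 + 6*x2 = 16, 0 <= x_i <= 8
Step 1: y^k = 0.0, reduced costs: (4.0, 7.0)
  x^k = (0.0, 0.0), subgradient = b - a^T x = 16.0
  y^{k+1} = 0.0 + 0.05*16.0 = 0.8
Step 2: y^k = 0.8, reduced costs: (-0.8, 2.2)
  x^k = (8.0, 0.0), subgradient = b - a^T x = -32.0
  y^{k+1} = 0.8 + 0.05*-32.0 = -0.8
Dual objective at y_2 = -0.8: reduced costs (8.8, 11.8), box minimizer x = (0.0, 0.0)
g(y_2) = b*y + (c1 - a1*y)*x1 + (c2 - a2*y)*x2 = 16*(-0.8) + 8.8*0.0 + 11.8*0.0 = -12.8 + 0.0 + 0.0 = -12.8


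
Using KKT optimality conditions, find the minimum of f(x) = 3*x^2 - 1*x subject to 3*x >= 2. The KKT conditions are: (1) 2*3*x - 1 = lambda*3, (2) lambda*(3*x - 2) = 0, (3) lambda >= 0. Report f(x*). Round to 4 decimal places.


Step 1: Try lambda = 0 (constraint inactive).
x_unc = 1/(2*3) = 0.1667
Check: 3*0.1667 = 0.5001 < 2 -- violated!
Step 2: Constraint must be active: 3*x = 2
x* = 2/3 = 0.6667 (rounded; the exact value 2/3 is used below)
lambda = (2*3*(2/3) - 1)/3 = 1.0
Step 3: Compute optimal value.
f(x*) = 3*(2/3)^2 - 1*(2/3) = 0.6667


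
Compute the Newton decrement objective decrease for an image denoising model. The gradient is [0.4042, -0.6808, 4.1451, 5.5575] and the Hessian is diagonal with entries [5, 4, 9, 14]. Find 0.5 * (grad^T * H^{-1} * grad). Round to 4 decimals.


Step 1: H is diagonal, so H^(-1) * g = [0.0808, -0.1702, 0.4606, 0.397].
Step 2: g^T H^(-1) g = sum_i g_i^2 / H_ii
  = (0.4042)^2/5 + (-0.6808)^2/4 + (4.1451)^2/9 + (5.5575)^2/14
  = 0.0327 + 0.1159 + 1.9091 + 2.2061 = 4.2638
Step 3: Objective decrease = 0.5 * g^T H^(-1) g = 2.1319


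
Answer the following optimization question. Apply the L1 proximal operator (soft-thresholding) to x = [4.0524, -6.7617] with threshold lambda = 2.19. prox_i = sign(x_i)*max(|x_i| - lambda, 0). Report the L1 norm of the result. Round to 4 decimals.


Soft-thresholding with lambda = 2.19:
prox(4.0524) = sign(4.0524)*max(|4.0524| - 2.19, 0) = 1.8624
prox(-6.7617) = sign(-6.7617)*max(|-6.7617| - 2.19, 0) = -4.5717
prox(x) = [1.8624, -4.5717]
||prox(x)||_1 = 1.8624 + 4.5717 = 6.4341


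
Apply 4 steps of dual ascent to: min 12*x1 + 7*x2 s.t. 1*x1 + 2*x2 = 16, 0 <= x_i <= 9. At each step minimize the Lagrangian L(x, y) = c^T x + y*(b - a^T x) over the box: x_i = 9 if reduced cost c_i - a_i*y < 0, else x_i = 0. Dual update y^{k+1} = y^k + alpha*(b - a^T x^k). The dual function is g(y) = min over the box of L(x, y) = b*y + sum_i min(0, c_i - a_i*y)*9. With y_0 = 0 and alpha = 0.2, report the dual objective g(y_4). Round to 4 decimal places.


Dual ascent for LP: min 12*x1 + 7*x2, 1*x1 + 2*x2 = 16, 0 <= x_i <= 9
Step 1: y^k = 0.0, reduced costs: (12.0, 7.0)
  x^k = (0.0, 0.0), subgradient = b - a^T x = 16.0
  y^{k+1} = 0.0 + 0.2*16.0 = 3.2
Step 2: y^k = 3.2, reduced costs: (8.8, 0.6)
  x^k = (0.0, 0.0), subgradient = b - a^T x = 16.0
  y^{k+1} = 3.2 + 0.2*16.0 = 6.4
Step 3: y^k = 6.4, reduced costs: (5.6, -5.8)
  x^k = (0.0, 9.0), subgradient = b - a^T x = -2.0
  y^{k+1} = 6.4 + 0.2*-2.0 = 6.0
Step 4: y^k = 6.0, reduced costs: (6.0, -5.0)
  x^k = (0.0, 9.0), subgradient = b - a^T x = -2.0
  y^{k+1} = 6.0 + 0.2*-2.0 = 5.6
Dual objective at y_4 = 5.6: reduced costs (6.4, -4.2), box minimizer x = (0.0, 9.0)
g(y_4) = b*y + (c1 - a1*y)*x1 + (c2 - a2*y)*x2 = 16*5.6 + 6.4*0.0 + (-4.2)*9.0 = 89.6 + 0.0 - 37.8 = 51.8


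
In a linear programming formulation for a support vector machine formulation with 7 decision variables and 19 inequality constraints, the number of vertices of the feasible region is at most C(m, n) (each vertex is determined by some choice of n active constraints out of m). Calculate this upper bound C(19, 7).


Each vertex corresponds to some choice of n active constraints out of m, so the number of vertices is at most C(m, n) = m! / (n!(m-n)!).
m = 19, n = 7
Numerator: 19 * 18 * 17 * 16 * 15 * 14 * 13
Denominator: 7! = 5040
C(19, 7) = 50388


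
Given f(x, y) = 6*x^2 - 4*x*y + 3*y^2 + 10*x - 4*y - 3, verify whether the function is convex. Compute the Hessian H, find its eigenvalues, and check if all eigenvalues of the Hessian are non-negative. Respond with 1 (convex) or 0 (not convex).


The Hessian of f(x,y) = 6*x^2 - 4*x*y + 3*y^2 + 10*x - 4*y - 3 is:
H = [[12, -4], [-4, 6]]
Trace = 12 + 6 = 18
Determinant = 12*6 - (-4)^2 = 56
Discriminant = (18)^2 - 4*56 = 100.0
Eigenvalues: lambda_1 = 4.0, lambda_2 = 14.0
The function is convex.

1


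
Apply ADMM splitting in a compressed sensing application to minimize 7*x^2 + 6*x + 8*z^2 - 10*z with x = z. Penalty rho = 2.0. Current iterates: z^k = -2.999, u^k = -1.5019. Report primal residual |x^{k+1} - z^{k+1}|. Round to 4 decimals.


ADMM iteration with rho = 2.0, z^k = -2.999, u^k = -1.5019
Step 1: x-update.
Minimize 7*x^2 + 6*x + (2.0/2)*(x + 2.999 - 1.5019)^2
FOC: (2*7 + 2.0)*x = -6 + 2.0*(-2.999 + 1.5019)
x^{k+1} = -0.5621
Step 2: z-update.
Minimize 8*z^2 - 10*z + (2.0/2)*(-0.5621 - z - 1.5019)^2
FOC: (2*8 + 2.0)*z = 10 + 2.0*(-0.5621 - 1.5019)
z^{k+1} = 0.3262
Step 3: u-update.
u^{k+1} = -1.5019 - 0.5621 - 0.3262 = -2.3903
Step 4: Primal residual = |-0.5621 - 0.3262| = 0.8884


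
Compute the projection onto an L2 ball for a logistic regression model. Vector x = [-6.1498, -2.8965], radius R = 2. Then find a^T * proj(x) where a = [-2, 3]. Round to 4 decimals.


Step 1: Compute ||x|| (intermediates to 6 decimals).
||x|| = sqrt((-6.1498)^2 + (-2.8965)^2) = 6.797776
Step 2: Project.
Since ||x|| > R, scale = R/||x|| = 2/6.797776 = 0.294214, proj(x) = scale * x
proj(x) = [-1.809357, -0.852191]
Step 3: Dot product.
a^T * proj(x) = -2*(-1.809357) + 3*(-0.852191) = 1.0621


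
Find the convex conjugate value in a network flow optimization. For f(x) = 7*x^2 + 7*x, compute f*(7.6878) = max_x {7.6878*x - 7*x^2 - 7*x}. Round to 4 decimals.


f*(y) = sup_x {y*x - a*x^2 - b*x} = sup_x {(y-b)*x - a*x^2}
FOC: (y - b) - 2a*x = 0 => x* = (y - b)/(2a)
x* = (7.6878 - 7)/(2*7) = 0.0491
f*(7.6878) = (y-b)^2/(4a) = (7.6878 - 7)^2/(4*7)
= 0.4731/28 = 0.0169


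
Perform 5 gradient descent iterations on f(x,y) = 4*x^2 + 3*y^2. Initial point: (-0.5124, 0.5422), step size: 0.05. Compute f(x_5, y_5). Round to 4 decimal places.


Gradient descent on f(x,y) = 4*x^2 + 3*y^2.
Starting point: (-0.5124, 0.5422), alpha = 0.05
Step 1: grad_x = 2*4*-0.5124 = -4.0992, grad_y = 2*3*0.5422 = 3.2532
  x_1 = -0.5124 - 0.05*-4.0992 = -0.3074
  y_1 = 0.5422 - 0.05*3.2532 = 0.3795
Step 2: grad_x = 2*4*-0.3074 = -2.4595, grad_y = 2*3*0.3795 = 2.2772
  x_2 = -0.3074 - 0.05*-2.4595 = -0.1845
  y_2 = 0.3795 - 0.05*2.2772 = 0.2657
Step 3: grad_x = 2*4*-0.1845 = -1.4757, grad_y = 2*3*0.2657 = 1.5941
  x_3 = -0.1845 - 0.05*-1.4757 = -0.1107
  y_3 = 0.2657 - 0.05*1.5941 = 0.186
Step 4: grad_x = 2*4*-0.1107 = -0.8854, grad_y = 2*3*0.186 = 1.1158
  x_4 = -0.1107 - 0.05*-0.8854 = -0.0664
  y_4 = 0.186 - 0.05*1.1158 = 0.1302
Step 5: grad_x = 2*4*-0.0664 = -0.5313, grad_y = 2*3*0.1302 = 0.7811
  x_5 = -0.0664 - 0.05*-0.5313 = -0.0398
  y_5 = 0.1302 - 0.05*0.7811 = 0.0911
f(-0.0398, 0.0911) = 4*(-0.0398)^2 + 3*0.0911^2 = 0.0313


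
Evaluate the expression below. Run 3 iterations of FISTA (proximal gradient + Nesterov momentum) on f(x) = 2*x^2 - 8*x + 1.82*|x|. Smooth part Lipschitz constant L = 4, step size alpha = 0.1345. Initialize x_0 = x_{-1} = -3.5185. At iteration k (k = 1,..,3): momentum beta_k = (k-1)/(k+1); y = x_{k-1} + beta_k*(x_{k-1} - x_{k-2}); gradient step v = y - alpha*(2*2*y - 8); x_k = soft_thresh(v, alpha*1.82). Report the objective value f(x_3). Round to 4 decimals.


FISTA on f(x) = 2*x^2 - 8*x + 1.82*|x|
L = 4, alpha = 0.1345
Iteration 1: beta = 0.0, y = -3.5185 + 0.0*(-3.5185 + 3.5185) = -3.5185
  grad(y) = -22.074, v = y - alpha*grad = -0.5495
  prox(v) = soft_thresh(-0.5495, 0.2448) = -0.3048
Iteration 2: beta = 0.3333, y = -0.3048 + 0.3333*(-0.3048 + 3.5185) = 0.7665
  grad(y) = -4.934, v = y - alpha*grad = 1.4301
  prox(v) = soft_thresh(1.4301, 0.2448) = 1.1853
Iteration 3: beta = 0.5, y = 1.1853 + 0.5*(1.1853 + 0.3048) = 1.9304
  grad(y) = -0.2785, v = y - alpha*grad = 1.9678
  prox(v) = soft_thresh(1.9678, 0.2448) = 1.723
f(x_3) = 2*1.723^2 - 8*1.723 + 1.82*|1.723| = -4.7107


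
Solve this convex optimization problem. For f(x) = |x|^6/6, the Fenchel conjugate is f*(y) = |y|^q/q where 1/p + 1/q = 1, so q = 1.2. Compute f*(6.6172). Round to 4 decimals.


The conjugate exponent q satisfies 1/p + 1/q = 1.
p = 6, so q = 6/(6 - 1) = 1.2
|y|^q = 6.6172^1.2 = 9.6563
f*(6.6172) = 9.6563 / 1.2 = 8.0469


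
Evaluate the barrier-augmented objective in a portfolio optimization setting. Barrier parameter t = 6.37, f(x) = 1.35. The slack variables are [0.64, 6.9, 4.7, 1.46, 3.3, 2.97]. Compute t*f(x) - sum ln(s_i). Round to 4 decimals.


Step 1: Compute log-barrier.
ln values: [-0.4463, 1.9315, 1.5476, 0.3784, 1.1939, 1.0886]
phi = -(-0.4463 + 1.9315 + 1.5476 + 0.3784 + 1.1939 + 1.0886) = -5.6937
Step 2: Compute augmented objective.
t*f(x) = 6.37*1.35 = 8.5995
Total = 8.5995 - 5.6937 = 2.9058


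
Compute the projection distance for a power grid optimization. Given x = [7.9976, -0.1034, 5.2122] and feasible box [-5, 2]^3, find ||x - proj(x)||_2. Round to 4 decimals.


Project each component onto [-5, 2].
clip(7.9976) = 2.0, clip(-0.1034) = -0.1034, clip(5.2122) = 2.0
Projection = [2.0, -0.1034, 2.0]
Squared diffs: [35.9712, 0.0, 10.3182]
Distance = sqrt(46.2894) = 6.8036


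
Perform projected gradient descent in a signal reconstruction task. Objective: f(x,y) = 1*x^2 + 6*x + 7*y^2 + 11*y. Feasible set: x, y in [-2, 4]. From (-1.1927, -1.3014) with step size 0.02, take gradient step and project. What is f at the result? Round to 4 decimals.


Step 1: Compute gradient at (-1.1927, -1.3014).
grad_x = 2*1*-1.1927 + 6 = 3.6146
grad_y = 2*7*-1.3014 + 11 = -7.2196
Step 2: Gradient step.
x_raw = -1.1927 - 0.02*3.6146 = -1.265
y_raw = -1.3014 - 0.02*-7.2196 = -1.157
Step 3: Project onto [-2, 4].
x_proj = clip(-1.265) = -1.265
y_proj = clip(-1.157) = -1.157
Step 4: Evaluate f.
f(-1.265, -1.157) = -9.3462


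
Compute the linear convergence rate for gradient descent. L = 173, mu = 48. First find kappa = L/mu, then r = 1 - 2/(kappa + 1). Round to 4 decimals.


Step 1: Compute the condition number.
kappa = L/mu = 173/48 = 3.6042
Step 2: Compute the convergence rate.
r = 1 - 2/(kappa + 1) = 1 - 2*mu/(L + mu) = (L - mu)/(L + mu) = 125/221 = 0.5656


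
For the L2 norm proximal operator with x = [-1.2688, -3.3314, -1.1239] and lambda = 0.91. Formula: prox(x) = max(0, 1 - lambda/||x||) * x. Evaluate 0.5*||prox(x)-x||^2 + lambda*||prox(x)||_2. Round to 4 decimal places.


Step 1: Compute ||x||.
||x|| = 3.7378
Step 2: Compute scaling factor.
scale = max(0, 1 - 0.91/3.7378) = 0.7565
Step 3: prox(x) = [-0.9599, -2.5203, -0.8503]
||prox(x)|| = 2.8278
Step 4: Proximal objective.
0.5*||prox-x||^2 = 0.4141
lambda*||prox|| = 2.5733
Total = 2.9874
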